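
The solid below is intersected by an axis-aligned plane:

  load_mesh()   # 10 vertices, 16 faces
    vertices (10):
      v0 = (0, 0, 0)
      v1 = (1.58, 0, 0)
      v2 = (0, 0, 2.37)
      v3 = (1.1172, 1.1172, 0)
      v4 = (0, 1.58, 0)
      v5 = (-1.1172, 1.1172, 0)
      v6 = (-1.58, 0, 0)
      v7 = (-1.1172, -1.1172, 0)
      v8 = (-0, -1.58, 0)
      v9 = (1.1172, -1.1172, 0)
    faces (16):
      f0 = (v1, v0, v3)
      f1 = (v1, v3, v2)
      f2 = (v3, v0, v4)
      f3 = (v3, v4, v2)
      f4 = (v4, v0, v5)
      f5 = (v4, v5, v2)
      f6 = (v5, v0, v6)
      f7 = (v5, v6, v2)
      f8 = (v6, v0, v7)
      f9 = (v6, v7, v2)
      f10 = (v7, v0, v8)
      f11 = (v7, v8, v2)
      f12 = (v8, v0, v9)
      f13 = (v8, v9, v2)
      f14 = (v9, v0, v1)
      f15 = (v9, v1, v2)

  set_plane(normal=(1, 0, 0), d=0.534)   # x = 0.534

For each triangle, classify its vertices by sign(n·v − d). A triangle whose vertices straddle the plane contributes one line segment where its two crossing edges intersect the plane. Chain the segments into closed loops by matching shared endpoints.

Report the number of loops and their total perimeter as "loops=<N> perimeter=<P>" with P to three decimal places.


loops=1 perimeter=6.949

Straddling triangles (8 of 16):
  (v1,v0,v3) [+-+] → (0.534, 0, 0)–(0.534, 0.534, 0)  len=0.5340
  (v1,v3,v2) [++-] → (0.534, 0.534, 1.23719)–(0.534, 0, 1.569)  len=0.6287
  (v3,v0,v4) [+--] → (0.534, 0.534, 0)–(0.534, 1.35879, 0)  len=0.8248
  (v3,v4,v2) [+--] → (0.534, 1.35879, 0)–(0.534, 0.534, 1.23719)  len=1.4869
  (v8,v0,v9) [--+] → (0.534, -0.534, 0)–(0.534, -1.35879, 0)  len=0.8248
  (v8,v9,v2) [-+-] → (0.534, -1.35879, 0)–(0.534, -0.534, 1.23719)  len=1.4869
  (v9,v0,v1) [+-+] → (0.534, -0.534, 0)–(0.534, 0, 0)  len=0.5340
  (v9,v1,v2) [++-] → (0.534, 0, 1.569)–(0.534, -0.534, 1.23719)  len=0.6287

Chained into 1 loop(s):
  loop 1: 8 segments, perimeter = 6.9488
Total perimeter = 6.949


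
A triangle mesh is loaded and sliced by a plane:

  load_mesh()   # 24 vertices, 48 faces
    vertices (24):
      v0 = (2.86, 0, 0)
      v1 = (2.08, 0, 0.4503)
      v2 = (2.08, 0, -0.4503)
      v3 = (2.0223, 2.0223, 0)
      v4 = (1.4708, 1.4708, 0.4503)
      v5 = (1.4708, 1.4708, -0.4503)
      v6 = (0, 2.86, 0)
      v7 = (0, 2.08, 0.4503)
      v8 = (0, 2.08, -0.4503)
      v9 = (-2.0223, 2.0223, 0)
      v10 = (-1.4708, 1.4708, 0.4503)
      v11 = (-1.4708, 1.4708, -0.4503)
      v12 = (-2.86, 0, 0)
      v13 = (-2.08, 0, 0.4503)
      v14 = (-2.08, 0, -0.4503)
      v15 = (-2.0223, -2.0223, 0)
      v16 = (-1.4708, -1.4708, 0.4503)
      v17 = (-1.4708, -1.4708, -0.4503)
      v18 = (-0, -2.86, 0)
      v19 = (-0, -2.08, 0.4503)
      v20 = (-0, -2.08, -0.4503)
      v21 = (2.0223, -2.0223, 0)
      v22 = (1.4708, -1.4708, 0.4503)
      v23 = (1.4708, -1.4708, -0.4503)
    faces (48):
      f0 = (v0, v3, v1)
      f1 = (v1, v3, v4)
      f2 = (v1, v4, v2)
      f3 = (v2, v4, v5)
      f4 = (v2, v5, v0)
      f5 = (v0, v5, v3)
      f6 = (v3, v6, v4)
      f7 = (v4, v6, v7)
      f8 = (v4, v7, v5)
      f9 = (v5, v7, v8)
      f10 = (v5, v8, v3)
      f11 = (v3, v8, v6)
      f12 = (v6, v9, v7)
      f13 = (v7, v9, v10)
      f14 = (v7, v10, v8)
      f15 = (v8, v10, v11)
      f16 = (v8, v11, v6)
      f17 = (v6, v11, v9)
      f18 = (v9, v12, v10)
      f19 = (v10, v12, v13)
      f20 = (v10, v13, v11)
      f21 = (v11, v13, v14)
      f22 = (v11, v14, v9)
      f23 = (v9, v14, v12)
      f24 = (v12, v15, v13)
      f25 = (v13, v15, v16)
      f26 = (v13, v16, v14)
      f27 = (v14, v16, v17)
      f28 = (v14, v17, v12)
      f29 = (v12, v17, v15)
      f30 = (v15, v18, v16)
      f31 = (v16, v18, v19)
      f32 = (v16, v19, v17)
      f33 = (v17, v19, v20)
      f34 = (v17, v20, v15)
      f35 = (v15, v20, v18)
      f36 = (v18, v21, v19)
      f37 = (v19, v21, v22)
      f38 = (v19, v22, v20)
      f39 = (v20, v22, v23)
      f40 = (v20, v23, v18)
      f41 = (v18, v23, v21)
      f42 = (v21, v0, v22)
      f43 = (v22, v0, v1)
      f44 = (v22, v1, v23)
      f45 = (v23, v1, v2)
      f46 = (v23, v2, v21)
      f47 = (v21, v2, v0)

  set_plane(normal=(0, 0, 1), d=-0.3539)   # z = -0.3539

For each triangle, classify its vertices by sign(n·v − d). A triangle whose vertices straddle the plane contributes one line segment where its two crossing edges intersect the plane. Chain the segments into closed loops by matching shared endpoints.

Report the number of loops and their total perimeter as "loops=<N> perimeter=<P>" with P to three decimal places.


Straddling triangles (32 of 48):
  (v1,v4,v2) [++-] → (2.01479, 0.157434, -0.3539)–(2.08, 0, -0.3539)  len=0.1704
  (v2,v4,v5) [-+-] → (2.01479, 0.157434, -0.3539)–(1.4708, 1.4708, -0.3539)  len=1.4216
  (v2,v5,v0) [--+] → (1.7682, 1.15593, -0.3539)–(2.24698, 0, -0.3539)  len=1.2512
  (v0,v5,v3) [+-+] → (1.7682, 1.15593, -0.3539)–(1.58886, 1.58886, -0.3539)  len=0.4686
  (v4,v7,v5) [++-] → (1.31337, 1.53601, -0.3539)–(1.4708, 1.4708, -0.3539)  len=0.1704
  (v5,v7,v8) [-+-] → (1.31337, 1.53601, -0.3539)–(0, 2.08, -0.3539)  len=1.4216
  (v5,v8,v3) [--+] → (0.432933, 2.06765, -0.3539)–(1.58886, 1.58886, -0.3539)  len=1.2512
  (v3,v8,v6) [+-+] → (0.432933, 2.06765, -0.3539)–(0, 2.24698, -0.3539)  len=0.4686
  (v7,v10,v8) [++-] → (-0.157434, 2.01479, -0.3539)–(0, 2.08, -0.3539)  len=0.1704
  (v8,v10,v11) [-+-] → (-0.157434, 2.01479, -0.3539)–(-1.4708, 1.4708, -0.3539)  len=1.4216
  (v8,v11,v6) [--+] → (-1.15593, 1.7682, -0.3539)–(0, 2.24698, -0.3539)  len=1.2512
  (v6,v11,v9) [+-+] → (-1.15593, 1.7682, -0.3539)–(-1.58886, 1.58886, -0.3539)  len=0.4686
  (v10,v13,v11) [++-] → (-1.53601, 1.31337, -0.3539)–(-1.4708, 1.4708, -0.3539)  len=0.1704
  (v11,v13,v14) [-+-] → (-1.53601, 1.31337, -0.3539)–(-2.08, 0, -0.3539)  len=1.4216
  (v11,v14,v9) [--+] → (-2.06765, 0.432933, -0.3539)–(-1.58886, 1.58886, -0.3539)  len=1.2512
  (v9,v14,v12) [+-+] → (-2.06765, 0.432933, -0.3539)–(-2.24698, 0, -0.3539)  len=0.4686
  (v13,v16,v14) [++-] → (-2.01479, -0.157434, -0.3539)–(-2.08, 0, -0.3539)  len=0.1704
  (v14,v16,v17) [-+-] → (-2.01479, -0.157434, -0.3539)–(-1.4708, -1.4708, -0.3539)  len=1.4216
  (v14,v17,v12) [--+] → (-1.7682, -1.15593, -0.3539)–(-2.24698, 0, -0.3539)  len=1.2512
  (v12,v17,v15) [+-+] → (-1.7682, -1.15593, -0.3539)–(-1.58886, -1.58886, -0.3539)  len=0.4686
  (v16,v19,v17) [++-] → (-1.31337, -1.53601, -0.3539)–(-1.4708, -1.4708, -0.3539)  len=0.1704
  (v17,v19,v20) [-+-] → (-1.31337, -1.53601, -0.3539)–(0, -2.08, -0.3539)  len=1.4216
  (v17,v20,v15) [--+] → (-0.432933, -2.06765, -0.3539)–(-1.58886, -1.58886, -0.3539)  len=1.2512
  (v15,v20,v18) [+-+] → (-0.432933, -2.06765, -0.3539)–(0, -2.24698, -0.3539)  len=0.4686
  (v19,v22,v20) [++-] → (0.157434, -2.01479, -0.3539)–(0, -2.08, -0.3539)  len=0.1704
  (v20,v22,v23) [-+-] → (0.157434, -2.01479, -0.3539)–(1.4708, -1.4708, -0.3539)  len=1.4216
  (v20,v23,v18) [--+] → (1.15593, -1.7682, -0.3539)–(0, -2.24698, -0.3539)  len=1.2512
  (v18,v23,v21) [+-+] → (1.15593, -1.7682, -0.3539)–(1.58886, -1.58886, -0.3539)  len=0.4686
  (v22,v1,v23) [++-] → (1.53601, -1.31337, -0.3539)–(1.4708, -1.4708, -0.3539)  len=0.1704
  (v23,v1,v2) [-+-] → (1.53601, -1.31337, -0.3539)–(2.08, 0, -0.3539)  len=1.4216
  (v23,v2,v21) [--+] → (2.06765, -0.432933, -0.3539)–(1.58886, -1.58886, -0.3539)  len=1.2512
  (v21,v2,v0) [+-+] → (2.06765, -0.432933, -0.3539)–(2.24698, 0, -0.3539)  len=0.4686

Chained into 2 loop(s):
  loop 1: 16 segments, perimeter = 12.7358
  loop 2: 16 segments, perimeter = 13.7582
Total perimeter = 26.494

loops=2 perimeter=26.494


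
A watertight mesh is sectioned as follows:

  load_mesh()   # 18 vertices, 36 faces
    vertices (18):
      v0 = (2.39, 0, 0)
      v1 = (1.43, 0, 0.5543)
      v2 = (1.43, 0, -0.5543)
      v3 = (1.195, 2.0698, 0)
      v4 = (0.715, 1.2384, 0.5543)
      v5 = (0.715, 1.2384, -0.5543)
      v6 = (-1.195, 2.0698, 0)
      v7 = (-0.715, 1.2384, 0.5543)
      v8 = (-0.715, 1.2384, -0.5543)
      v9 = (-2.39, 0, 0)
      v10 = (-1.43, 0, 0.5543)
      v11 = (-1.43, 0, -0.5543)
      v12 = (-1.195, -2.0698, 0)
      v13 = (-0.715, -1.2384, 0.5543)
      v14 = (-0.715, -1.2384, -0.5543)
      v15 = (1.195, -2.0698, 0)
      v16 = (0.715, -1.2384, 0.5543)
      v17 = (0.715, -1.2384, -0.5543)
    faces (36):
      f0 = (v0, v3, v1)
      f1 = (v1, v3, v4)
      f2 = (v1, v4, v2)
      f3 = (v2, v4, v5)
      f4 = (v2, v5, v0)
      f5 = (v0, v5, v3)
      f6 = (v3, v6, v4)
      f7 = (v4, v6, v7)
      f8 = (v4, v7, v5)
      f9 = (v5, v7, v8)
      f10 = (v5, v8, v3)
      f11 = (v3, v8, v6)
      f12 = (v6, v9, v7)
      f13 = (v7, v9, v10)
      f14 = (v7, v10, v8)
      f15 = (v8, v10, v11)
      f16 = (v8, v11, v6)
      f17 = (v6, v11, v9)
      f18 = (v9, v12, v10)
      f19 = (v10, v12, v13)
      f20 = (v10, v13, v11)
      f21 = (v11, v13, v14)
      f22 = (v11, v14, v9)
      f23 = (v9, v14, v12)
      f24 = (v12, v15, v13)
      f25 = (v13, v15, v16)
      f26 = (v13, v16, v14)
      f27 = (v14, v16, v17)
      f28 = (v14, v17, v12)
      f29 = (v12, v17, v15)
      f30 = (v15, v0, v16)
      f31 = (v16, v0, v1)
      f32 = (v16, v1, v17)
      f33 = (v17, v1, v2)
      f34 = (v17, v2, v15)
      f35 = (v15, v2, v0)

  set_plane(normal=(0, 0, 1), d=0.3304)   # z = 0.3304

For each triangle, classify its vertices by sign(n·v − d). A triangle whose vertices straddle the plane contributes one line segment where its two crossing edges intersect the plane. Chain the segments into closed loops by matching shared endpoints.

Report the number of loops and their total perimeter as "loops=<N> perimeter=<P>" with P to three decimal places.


loops=2 perimeter=19.487

Straddling triangles (24 of 36):
  (v0,v3,v1) [--+] → (1.33508, 0.83606, 0.3304)–(1.81778, 0, 0.3304)  len=0.9654
  (v1,v3,v4) [+-+] → (1.33508, 0.83606, 0.3304)–(0.908888, 1.57423, 0.3304)  len=0.8524
  (v1,v4,v2) [++-] → (0.859406, 0.988285, 0.3304)–(1.43, 0, 0.3304)  len=1.1412
  (v2,v4,v5) [-+-] → (0.859406, 0.988285, 0.3304)–(0.715, 1.2384, 0.3304)  len=0.2888
  (v3,v6,v4) [--+] → (-0.0565118, 1.57423, 0.3304)–(0.908888, 1.57423, 0.3304)  len=0.9654
  (v4,v6,v7) [+-+] → (-0.0565118, 1.57423, 0.3304)–(-0.908888, 1.57423, 0.3304)  len=0.8524
  (v4,v7,v5) [++-] → (-0.426188, 1.2384, 0.3304)–(0.715, 1.2384, 0.3304)  len=1.1412
  (v5,v7,v8) [-+-] → (-0.426188, 1.2384, 0.3304)–(-0.715, 1.2384, 0.3304)  len=0.2888
  (v6,v9,v7) [--+] → (-1.39159, 0.73817, 0.3304)–(-0.908888, 1.57423, 0.3304)  len=0.9654
  (v7,v9,v10) [+-+] → (-1.39159, 0.73817, 0.3304)–(-1.81778, 0, 0.3304)  len=0.8524
  (v7,v10,v8) [++-] → (-1.28559, 0.250115, 0.3304)–(-0.715, 1.2384, 0.3304)  len=1.1412
  (v8,v10,v11) [-+-] → (-1.28559, 0.250115, 0.3304)–(-1.43, 0, 0.3304)  len=0.2888
  (v9,v12,v10) [--+] → (-1.33508, -0.83606, 0.3304)–(-1.81778, 0, 0.3304)  len=0.9654
  (v10,v12,v13) [+-+] → (-1.33508, -0.83606, 0.3304)–(-0.908888, -1.57423, 0.3304)  len=0.8524
  (v10,v13,v11) [++-] → (-0.859406, -0.988285, 0.3304)–(-1.43, 0, 0.3304)  len=1.1412
  (v11,v13,v14) [-+-] → (-0.859406, -0.988285, 0.3304)–(-0.715, -1.2384, 0.3304)  len=0.2888
  (v12,v15,v13) [--+] → (0.0565118, -1.57423, 0.3304)–(-0.908888, -1.57423, 0.3304)  len=0.9654
  (v13,v15,v16) [+-+] → (0.0565118, -1.57423, 0.3304)–(0.908888, -1.57423, 0.3304)  len=0.8524
  (v13,v16,v14) [++-] → (0.426188, -1.2384, 0.3304)–(-0.715, -1.2384, 0.3304)  len=1.1412
  (v14,v16,v17) [-+-] → (0.426188, -1.2384, 0.3304)–(0.715, -1.2384, 0.3304)  len=0.2888
  (v15,v0,v16) [--+] → (1.39159, -0.73817, 0.3304)–(0.908888, -1.57423, 0.3304)  len=0.9654
  (v16,v0,v1) [+-+] → (1.39159, -0.73817, 0.3304)–(1.81778, 0, 0.3304)  len=0.8524
  (v16,v1,v17) [++-] → (1.28559, -0.250115, 0.3304)–(0.715, -1.2384, 0.3304)  len=1.1412
  (v17,v1,v2) [-+-] → (1.28559, -0.250115, 0.3304)–(1.43, 0, 0.3304)  len=0.2888

Chained into 2 loop(s):
  loop 1: 12 segments, perimeter = 10.9066
  loop 2: 12 segments, perimeter = 8.5799
Total perimeter = 19.487


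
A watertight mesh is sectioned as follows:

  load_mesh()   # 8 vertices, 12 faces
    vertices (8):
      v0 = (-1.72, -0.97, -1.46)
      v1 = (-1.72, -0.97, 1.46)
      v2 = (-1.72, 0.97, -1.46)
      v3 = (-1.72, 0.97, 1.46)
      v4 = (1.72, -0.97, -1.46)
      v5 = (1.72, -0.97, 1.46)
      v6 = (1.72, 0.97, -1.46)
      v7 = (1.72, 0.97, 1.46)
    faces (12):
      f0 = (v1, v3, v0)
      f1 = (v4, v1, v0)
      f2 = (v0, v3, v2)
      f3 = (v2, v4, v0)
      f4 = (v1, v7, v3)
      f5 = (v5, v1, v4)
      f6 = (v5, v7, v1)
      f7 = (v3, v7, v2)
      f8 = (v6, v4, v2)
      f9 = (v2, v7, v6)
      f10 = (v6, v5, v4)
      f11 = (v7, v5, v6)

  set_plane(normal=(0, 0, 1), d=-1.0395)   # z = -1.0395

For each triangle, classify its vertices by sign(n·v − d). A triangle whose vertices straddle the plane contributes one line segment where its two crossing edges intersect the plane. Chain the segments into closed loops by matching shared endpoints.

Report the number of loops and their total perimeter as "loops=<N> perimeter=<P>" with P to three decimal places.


Straddling triangles (8 of 12):
  (v1,v3,v0) [++-] → (-1.72, -0.690627, -1.0395)–(-1.72, -0.97, -1.0395)  len=0.2794
  (v4,v1,v0) [-+-] → (1.22462, -0.97, -1.0395)–(-1.72, -0.97, -1.0395)  len=2.9446
  (v0,v3,v2) [-+-] → (-1.72, -0.690627, -1.0395)–(-1.72, 0.97, -1.0395)  len=1.6606
  (v5,v1,v4) [++-] → (1.22462, -0.97, -1.0395)–(1.72, -0.97, -1.0395)  len=0.4954
  (v3,v7,v2) [++-] → (-1.22462, 0.97, -1.0395)–(-1.72, 0.97, -1.0395)  len=0.4954
  (v2,v7,v6) [-+-] → (-1.22462, 0.97, -1.0395)–(1.72, 0.97, -1.0395)  len=2.9446
  (v6,v5,v4) [-+-] → (1.72, 0.690627, -1.0395)–(1.72, -0.97, -1.0395)  len=1.6606
  (v7,v5,v6) [++-] → (1.72, 0.690627, -1.0395)–(1.72, 0.97, -1.0395)  len=0.2794

Chained into 1 loop(s):
  loop 1: 8 segments, perimeter = 10.7600
Total perimeter = 10.760

loops=1 perimeter=10.760


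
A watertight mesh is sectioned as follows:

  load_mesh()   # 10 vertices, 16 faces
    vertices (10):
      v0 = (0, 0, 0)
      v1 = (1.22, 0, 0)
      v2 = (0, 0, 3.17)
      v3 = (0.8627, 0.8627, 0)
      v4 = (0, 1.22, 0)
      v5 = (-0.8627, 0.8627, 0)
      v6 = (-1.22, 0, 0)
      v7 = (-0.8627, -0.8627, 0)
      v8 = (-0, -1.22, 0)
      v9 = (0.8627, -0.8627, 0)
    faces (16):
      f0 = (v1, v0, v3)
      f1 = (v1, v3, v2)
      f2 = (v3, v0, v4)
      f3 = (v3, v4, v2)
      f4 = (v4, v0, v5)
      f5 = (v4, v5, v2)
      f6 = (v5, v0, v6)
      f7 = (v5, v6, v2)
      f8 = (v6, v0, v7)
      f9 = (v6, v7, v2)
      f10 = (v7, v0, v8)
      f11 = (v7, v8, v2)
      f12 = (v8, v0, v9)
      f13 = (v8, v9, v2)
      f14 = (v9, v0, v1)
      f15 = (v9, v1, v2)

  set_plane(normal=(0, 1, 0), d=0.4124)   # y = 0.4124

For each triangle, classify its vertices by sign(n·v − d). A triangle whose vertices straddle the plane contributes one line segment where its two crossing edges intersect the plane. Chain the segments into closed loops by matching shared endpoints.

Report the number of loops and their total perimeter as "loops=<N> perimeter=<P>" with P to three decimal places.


loops=1 perimeter=6.856

Straddling triangles (8 of 16):
  (v1,v0,v3) [--+] → (0.4124, 0.4124, 0)–(1.0492, 0.4124, 0)  len=0.6368
  (v1,v3,v2) [-+-] → (1.0492, 0.4124, 0)–(0.4124, 0.4124, 1.65463)  len=1.7729
  (v3,v0,v4) [+-+] → (0.4124, 0.4124, 0)–(0, 0.4124, 0)  len=0.4124
  (v3,v4,v2) [++-] → (0, 0.4124, 2.09844)–(0.4124, 0.4124, 1.65463)  len=0.6058
  (v4,v0,v5) [+-+] → (0, 0.4124, 0)–(-0.4124, 0.4124, 0)  len=0.4124
  (v4,v5,v2) [++-] → (-0.4124, 0.4124, 1.65463)–(0, 0.4124, 2.09844)  len=0.6058
  (v5,v0,v6) [+--] → (-0.4124, 0.4124, 0)–(-1.0492, 0.4124, 0)  len=0.6368
  (v5,v6,v2) [+--] → (-1.0492, 0.4124, 0)–(-0.4124, 0.4124, 1.65463)  len=1.7729

Chained into 1 loop(s):
  loop 1: 8 segments, perimeter = 6.8559
Total perimeter = 6.856


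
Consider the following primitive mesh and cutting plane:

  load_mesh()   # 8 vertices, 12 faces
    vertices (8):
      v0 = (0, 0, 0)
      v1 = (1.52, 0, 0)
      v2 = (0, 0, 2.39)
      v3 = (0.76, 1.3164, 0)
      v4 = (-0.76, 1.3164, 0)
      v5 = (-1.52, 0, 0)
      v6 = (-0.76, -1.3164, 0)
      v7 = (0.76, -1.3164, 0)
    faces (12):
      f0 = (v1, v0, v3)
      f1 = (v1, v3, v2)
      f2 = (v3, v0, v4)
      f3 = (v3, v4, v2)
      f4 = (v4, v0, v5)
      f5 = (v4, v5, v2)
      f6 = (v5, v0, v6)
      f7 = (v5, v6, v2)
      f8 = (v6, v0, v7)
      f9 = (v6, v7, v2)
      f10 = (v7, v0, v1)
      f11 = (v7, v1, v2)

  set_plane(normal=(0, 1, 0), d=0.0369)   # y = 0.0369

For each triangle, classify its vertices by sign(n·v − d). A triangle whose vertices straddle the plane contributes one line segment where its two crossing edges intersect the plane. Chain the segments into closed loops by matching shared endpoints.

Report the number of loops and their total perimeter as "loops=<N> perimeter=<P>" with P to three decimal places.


Straddling triangles (6 of 12):
  (v1,v0,v3) [--+] → (0.0213036, 0.0369, 0)–(1.4987, 0.0369, 0)  len=1.4774
  (v1,v3,v2) [-+-] → (1.4987, 0.0369, 0)–(0.0213036, 0.0369, 2.32301)  len=2.7530
  (v3,v0,v4) [+-+] → (0.0213036, 0.0369, 0)–(-0.0213036, 0.0369, 0)  len=0.0426
  (v3,v4,v2) [++-] → (-0.0213036, 0.0369, 2.32301)–(0.0213036, 0.0369, 2.32301)  len=0.0426
  (v4,v0,v5) [+--] → (-0.0213036, 0.0369, 0)–(-1.4987, 0.0369, 0)  len=1.4774
  (v4,v5,v2) [+--] → (-1.4987, 0.0369, 0)–(-0.0213036, 0.0369, 2.32301)  len=2.7530

Chained into 1 loop(s):
  loop 1: 6 segments, perimeter = 8.5460
Total perimeter = 8.546

loops=1 perimeter=8.546


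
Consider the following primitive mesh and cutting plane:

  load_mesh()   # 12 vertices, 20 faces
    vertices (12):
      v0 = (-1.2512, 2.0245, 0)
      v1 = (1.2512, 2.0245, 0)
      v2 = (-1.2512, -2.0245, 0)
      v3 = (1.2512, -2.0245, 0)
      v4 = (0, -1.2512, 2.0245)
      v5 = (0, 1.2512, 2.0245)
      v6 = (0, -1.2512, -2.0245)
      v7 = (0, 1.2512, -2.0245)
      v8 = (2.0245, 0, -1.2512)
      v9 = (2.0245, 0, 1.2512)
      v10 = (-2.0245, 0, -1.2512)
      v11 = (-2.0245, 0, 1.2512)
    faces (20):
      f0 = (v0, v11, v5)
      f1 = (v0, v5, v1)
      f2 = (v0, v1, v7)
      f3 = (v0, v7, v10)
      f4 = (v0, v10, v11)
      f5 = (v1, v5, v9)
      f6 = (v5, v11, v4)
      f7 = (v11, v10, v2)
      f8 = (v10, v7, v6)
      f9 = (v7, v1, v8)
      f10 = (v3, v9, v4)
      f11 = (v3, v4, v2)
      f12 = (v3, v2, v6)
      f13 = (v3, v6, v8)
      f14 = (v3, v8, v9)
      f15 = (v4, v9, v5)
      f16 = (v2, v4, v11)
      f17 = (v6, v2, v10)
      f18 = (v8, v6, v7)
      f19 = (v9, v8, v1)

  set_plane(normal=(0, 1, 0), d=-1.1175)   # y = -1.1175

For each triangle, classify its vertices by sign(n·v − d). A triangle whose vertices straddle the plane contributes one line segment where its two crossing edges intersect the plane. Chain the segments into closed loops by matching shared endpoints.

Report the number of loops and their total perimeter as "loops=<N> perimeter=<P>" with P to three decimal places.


loops=1 perimeter=10.982

Straddling triangles (10 of 20):
  (v5,v11,v4) [++-] → (-0.216333, -1.1175, 1.94187)–(0, -1.1175, 2.0245)  len=0.2316
  (v11,v10,v2) [++-] → (-1.59765, -1.1175, -0.560552)–(-1.59765, -1.1175, 0.560552)  len=1.1211
  (v10,v7,v6) [++-] → (0, -1.1175, -2.0245)–(-0.216333, -1.1175, -1.94187)  len=0.2316
  (v3,v9,v4) [-+-] → (1.59765, -1.1175, 0.560552)–(0.216333, -1.1175, 1.94187)  len=1.9535
  (v3,v6,v8) [--+] → (0.216333, -1.1175, -1.94187)–(1.59765, -1.1175, -0.560552)  len=1.9535
  (v3,v8,v9) [-++] → (1.59765, -1.1175, -0.560552)–(1.59765, -1.1175, 0.560552)  len=1.1211
  (v4,v9,v5) [-++] → (0.216333, -1.1175, 1.94187)–(0, -1.1175, 2.0245)  len=0.2316
  (v2,v4,v11) [--+] → (-0.216333, -1.1175, 1.94187)–(-1.59765, -1.1175, 0.560552)  len=1.9535
  (v6,v2,v10) [--+] → (-1.59765, -1.1175, -0.560552)–(-0.216333, -1.1175, -1.94187)  len=1.9535
  (v8,v6,v7) [+-+] → (0.216333, -1.1175, -1.94187)–(0, -1.1175, -2.0245)  len=0.2316

Chained into 1 loop(s):
  loop 1: 10 segments, perimeter = 10.9824
Total perimeter = 10.982


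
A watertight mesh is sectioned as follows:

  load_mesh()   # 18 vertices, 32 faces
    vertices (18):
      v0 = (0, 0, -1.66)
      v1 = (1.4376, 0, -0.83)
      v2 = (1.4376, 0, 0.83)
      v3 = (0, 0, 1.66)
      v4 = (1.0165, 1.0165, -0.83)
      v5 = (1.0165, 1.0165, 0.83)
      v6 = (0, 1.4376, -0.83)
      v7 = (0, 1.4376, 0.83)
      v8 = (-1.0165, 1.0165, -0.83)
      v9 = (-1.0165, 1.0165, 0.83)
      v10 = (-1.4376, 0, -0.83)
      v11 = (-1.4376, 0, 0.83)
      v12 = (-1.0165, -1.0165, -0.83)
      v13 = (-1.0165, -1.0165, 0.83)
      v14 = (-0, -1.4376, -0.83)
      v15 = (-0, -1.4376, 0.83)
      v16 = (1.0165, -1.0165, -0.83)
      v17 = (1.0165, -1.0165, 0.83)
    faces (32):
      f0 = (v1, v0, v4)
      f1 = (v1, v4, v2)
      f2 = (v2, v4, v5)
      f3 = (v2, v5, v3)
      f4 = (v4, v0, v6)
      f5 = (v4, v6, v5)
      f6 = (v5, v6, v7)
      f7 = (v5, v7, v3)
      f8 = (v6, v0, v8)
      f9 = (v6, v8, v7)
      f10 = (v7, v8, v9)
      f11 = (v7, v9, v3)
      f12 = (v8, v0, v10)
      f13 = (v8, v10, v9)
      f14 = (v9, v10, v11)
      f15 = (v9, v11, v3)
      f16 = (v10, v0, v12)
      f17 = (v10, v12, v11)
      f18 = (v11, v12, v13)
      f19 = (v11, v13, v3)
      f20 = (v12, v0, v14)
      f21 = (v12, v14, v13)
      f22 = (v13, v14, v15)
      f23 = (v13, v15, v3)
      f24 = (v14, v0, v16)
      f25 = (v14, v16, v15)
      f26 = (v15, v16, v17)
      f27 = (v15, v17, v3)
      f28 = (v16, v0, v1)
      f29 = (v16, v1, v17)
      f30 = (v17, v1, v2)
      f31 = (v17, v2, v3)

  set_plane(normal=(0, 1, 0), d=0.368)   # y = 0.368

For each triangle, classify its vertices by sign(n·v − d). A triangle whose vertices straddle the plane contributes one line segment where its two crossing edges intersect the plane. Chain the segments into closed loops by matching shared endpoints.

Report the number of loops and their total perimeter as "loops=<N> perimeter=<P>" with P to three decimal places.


loops=1 perimeter=9.070

Straddling triangles (12 of 32):
  (v1,v0,v4) [--+] → (0.368, 0.368, -1.35952)–(1.28515, 0.368, -0.83)  len=1.0590
  (v1,v4,v2) [-+-] → (1.28515, 0.368, -0.83)–(1.28515, 0.368, 0.229036)  len=1.0590
  (v2,v4,v5) [-++] → (1.28515, 0.368, 0.229036)–(1.28515, 0.368, 0.83)  len=0.6010
  (v2,v5,v3) [-+-] → (1.28515, 0.368, 0.83)–(0.368, 0.368, 1.35952)  len=1.0590
  (v4,v0,v6) [+-+] → (0.368, 0.368, -1.35952)–(0, 0.368, -1.44753)  len=0.3784
  (v5,v7,v3) [++-] → (0, 0.368, 1.44753)–(0.368, 0.368, 1.35952)  len=0.3784
  (v6,v0,v8) [+-+] → (0, 0.368, -1.44753)–(-0.368, 0.368, -1.35952)  len=0.3784
  (v7,v9,v3) [++-] → (-0.368, 0.368, 1.35952)–(0, 0.368, 1.44753)  len=0.3784
  (v8,v0,v10) [+--] → (-0.368, 0.368, -1.35952)–(-1.28515, 0.368, -0.83)  len=1.0590
  (v8,v10,v9) [+-+] → (-1.28515, 0.368, -0.83)–(-1.28515, 0.368, -0.229036)  len=0.6010
  (v9,v10,v11) [+--] → (-1.28515, 0.368, -0.229036)–(-1.28515, 0.368, 0.83)  len=1.0590
  (v9,v11,v3) [+--] → (-1.28515, 0.368, 0.83)–(-0.368, 0.368, 1.35952)  len=1.0590

Chained into 1 loop(s):
  loop 1: 12 segments, perimeter = 9.0697
Total perimeter = 9.070


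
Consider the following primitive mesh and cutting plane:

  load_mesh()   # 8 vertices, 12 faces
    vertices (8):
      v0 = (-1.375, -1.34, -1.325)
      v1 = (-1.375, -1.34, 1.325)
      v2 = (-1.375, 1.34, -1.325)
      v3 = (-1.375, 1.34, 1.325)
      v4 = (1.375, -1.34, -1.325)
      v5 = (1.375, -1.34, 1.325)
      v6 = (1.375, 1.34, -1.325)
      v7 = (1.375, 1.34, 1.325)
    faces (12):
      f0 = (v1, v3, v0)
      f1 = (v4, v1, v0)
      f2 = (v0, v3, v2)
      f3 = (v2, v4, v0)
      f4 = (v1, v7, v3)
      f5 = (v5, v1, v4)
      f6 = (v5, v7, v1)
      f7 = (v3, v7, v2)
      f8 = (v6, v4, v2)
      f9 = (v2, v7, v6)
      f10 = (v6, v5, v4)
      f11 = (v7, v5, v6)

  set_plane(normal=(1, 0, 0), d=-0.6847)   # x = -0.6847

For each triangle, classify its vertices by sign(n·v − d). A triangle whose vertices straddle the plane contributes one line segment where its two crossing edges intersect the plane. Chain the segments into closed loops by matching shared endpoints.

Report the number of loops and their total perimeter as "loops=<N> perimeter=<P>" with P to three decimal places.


Straddling triangles (8 of 12):
  (v4,v1,v0) [+--] → (-0.6847, -1.34, 0.659802)–(-0.6847, -1.34, -1.325)  len=1.9848
  (v2,v4,v0) [-+-] → (-0.6847, 0.667271, -1.325)–(-0.6847, -1.34, -1.325)  len=2.0073
  (v1,v7,v3) [-+-] → (-0.6847, -0.667271, 1.325)–(-0.6847, 1.34, 1.325)  len=2.0073
  (v5,v1,v4) [+-+] → (-0.6847, -1.34, 1.325)–(-0.6847, -1.34, 0.659802)  len=0.6652
  (v5,v7,v1) [++-] → (-0.6847, -0.667271, 1.325)–(-0.6847, -1.34, 1.325)  len=0.6727
  (v3,v7,v2) [-+-] → (-0.6847, 1.34, 1.325)–(-0.6847, 1.34, -0.659802)  len=1.9848
  (v6,v4,v2) [++-] → (-0.6847, 0.667271, -1.325)–(-0.6847, 1.34, -1.325)  len=0.6727
  (v2,v7,v6) [-++] → (-0.6847, 1.34, -0.659802)–(-0.6847, 1.34, -1.325)  len=0.6652

Chained into 1 loop(s):
  loop 1: 8 segments, perimeter = 10.6600
Total perimeter = 10.660

loops=1 perimeter=10.660


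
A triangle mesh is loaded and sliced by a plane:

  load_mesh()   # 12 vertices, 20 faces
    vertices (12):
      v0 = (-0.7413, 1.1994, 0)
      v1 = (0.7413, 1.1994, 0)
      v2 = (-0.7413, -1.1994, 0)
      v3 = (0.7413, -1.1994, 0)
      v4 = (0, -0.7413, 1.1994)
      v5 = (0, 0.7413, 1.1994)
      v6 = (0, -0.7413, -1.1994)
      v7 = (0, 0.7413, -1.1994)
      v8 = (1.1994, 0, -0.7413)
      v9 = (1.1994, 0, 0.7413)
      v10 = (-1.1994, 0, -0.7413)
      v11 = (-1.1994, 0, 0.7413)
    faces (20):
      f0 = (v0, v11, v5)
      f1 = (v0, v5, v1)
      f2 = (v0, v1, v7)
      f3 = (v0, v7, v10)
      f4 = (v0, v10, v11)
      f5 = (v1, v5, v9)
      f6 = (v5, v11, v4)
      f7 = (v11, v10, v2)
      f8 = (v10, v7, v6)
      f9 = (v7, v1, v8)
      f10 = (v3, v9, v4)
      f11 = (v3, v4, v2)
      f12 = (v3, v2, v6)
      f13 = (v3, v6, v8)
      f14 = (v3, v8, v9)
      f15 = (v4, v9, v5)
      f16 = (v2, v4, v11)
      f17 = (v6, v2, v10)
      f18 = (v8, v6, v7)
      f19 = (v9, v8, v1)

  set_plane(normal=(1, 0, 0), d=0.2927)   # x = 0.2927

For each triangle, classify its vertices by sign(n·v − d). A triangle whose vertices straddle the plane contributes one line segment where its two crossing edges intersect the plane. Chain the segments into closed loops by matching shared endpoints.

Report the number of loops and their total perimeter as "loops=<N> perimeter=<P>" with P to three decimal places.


loops=1 perimeter=7.396

Straddling triangles (10 of 20):
  (v0,v5,v1) [--+] → (0.2927, 0.922179, 0.725821)–(0.2927, 1.1994, 0)  len=0.7770
  (v0,v1,v7) [-+-] → (0.2927, 1.1994, 0)–(0.2927, 0.922179, -0.725821)  len=0.7770
  (v1,v5,v9) [+-+] → (0.2927, 0.922179, 0.725821)–(0.2927, 0.560394, 1.08761)  len=0.5116
  (v7,v1,v8) [-++] → (0.2927, 0.922179, -0.725821)–(0.2927, 0.560394, -1.08761)  len=0.5116
  (v3,v9,v4) [++-] → (0.2927, -0.560394, 1.08761)–(0.2927, -0.922179, 0.725821)  len=0.5116
  (v3,v4,v2) [+--] → (0.2927, -0.922179, 0.725821)–(0.2927, -1.1994, 0)  len=0.7770
  (v3,v2,v6) [+--] → (0.2927, -1.1994, 0)–(0.2927, -0.922179, -0.725821)  len=0.7770
  (v3,v6,v8) [+-+] → (0.2927, -0.922179, -0.725821)–(0.2927, -0.560394, -1.08761)  len=0.5116
  (v4,v9,v5) [-+-] → (0.2927, -0.560394, 1.08761)–(0.2927, 0.560394, 1.08761)  len=1.1208
  (v8,v6,v7) [+--] → (0.2927, -0.560394, -1.08761)–(0.2927, 0.560394, -1.08761)  len=1.1208

Chained into 1 loop(s):
  loop 1: 10 segments, perimeter = 7.3960
Total perimeter = 7.396


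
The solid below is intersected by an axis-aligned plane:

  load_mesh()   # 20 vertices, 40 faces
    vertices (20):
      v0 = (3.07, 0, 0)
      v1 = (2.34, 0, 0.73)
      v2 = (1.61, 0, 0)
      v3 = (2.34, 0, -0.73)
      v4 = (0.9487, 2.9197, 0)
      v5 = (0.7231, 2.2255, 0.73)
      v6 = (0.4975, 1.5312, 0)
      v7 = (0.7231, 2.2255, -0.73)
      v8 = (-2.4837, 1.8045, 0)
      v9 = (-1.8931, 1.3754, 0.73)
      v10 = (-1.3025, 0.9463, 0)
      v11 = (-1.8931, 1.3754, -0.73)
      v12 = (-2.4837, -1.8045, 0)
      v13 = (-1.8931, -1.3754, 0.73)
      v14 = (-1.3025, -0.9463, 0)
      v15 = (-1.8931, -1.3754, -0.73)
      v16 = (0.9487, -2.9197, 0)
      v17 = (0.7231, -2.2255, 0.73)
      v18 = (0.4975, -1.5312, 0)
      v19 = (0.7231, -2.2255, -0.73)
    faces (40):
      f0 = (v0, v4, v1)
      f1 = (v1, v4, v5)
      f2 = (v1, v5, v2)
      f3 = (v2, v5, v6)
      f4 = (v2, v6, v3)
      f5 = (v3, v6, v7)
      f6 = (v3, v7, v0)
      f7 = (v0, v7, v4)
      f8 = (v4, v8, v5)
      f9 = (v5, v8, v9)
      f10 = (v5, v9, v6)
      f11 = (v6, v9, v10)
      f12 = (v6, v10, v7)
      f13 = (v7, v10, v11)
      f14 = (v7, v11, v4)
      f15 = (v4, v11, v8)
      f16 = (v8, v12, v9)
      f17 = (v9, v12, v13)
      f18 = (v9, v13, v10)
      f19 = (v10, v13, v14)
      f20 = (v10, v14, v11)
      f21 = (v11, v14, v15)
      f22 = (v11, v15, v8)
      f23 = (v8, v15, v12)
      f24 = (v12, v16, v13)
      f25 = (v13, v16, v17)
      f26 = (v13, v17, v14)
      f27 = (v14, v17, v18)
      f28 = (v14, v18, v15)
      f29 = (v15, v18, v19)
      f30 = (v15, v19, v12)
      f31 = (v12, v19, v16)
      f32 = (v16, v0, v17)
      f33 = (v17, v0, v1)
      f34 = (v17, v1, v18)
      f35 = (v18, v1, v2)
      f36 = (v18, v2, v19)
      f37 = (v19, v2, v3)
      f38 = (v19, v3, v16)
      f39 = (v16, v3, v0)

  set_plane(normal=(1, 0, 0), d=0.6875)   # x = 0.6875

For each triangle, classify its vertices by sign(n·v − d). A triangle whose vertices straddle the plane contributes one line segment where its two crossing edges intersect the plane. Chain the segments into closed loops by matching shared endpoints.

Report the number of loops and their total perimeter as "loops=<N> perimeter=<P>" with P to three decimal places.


loops=2 perimeter=8.622

Straddling triangles (20 of 40):
  (v2,v5,v6) [++-] → (0.6875, 2.11594, 0.614805)–(0.6875, 1.26969, 0)  len=1.0460
  (v2,v6,v3) [+-+] → (0.6875, 1.26969, 0)–(0.6875, 1.3733, -0.0752782)  len=0.1281
  (v3,v6,v7) [+-+] → (0.6875, 1.3733, -0.0752782)–(0.6875, 2.11594, -0.614805)  len=0.9179
  (v4,v8,v5) [+-+] → (0.6875, 2.83484, 0)–(0.6875, 2.22083, 0.721896)  len=0.9477
  (v5,v8,v9) [+--] → (0.6875, 2.22083, 0.721896)–(0.6875, 2.21393, 0.73)  len=0.0106
  (v5,v9,v6) [+--] → (0.6875, 2.21393, 0.73)–(0.6875, 2.11594, 0.614805)  len=0.1512
  (v6,v10,v7) [--+] → (0.6875, 2.20302, -0.71717)–(0.6875, 2.11594, -0.614805)  len=0.1344
  (v7,v10,v11) [+--] → (0.6875, 2.20302, -0.71717)–(0.6875, 2.21393, -0.73)  len=0.0168
  (v7,v11,v4) [+-+] → (0.6875, 2.21393, -0.73)–(0.6875, 2.77776, -0.0670969)  len=0.8703
  (v4,v11,v8) [+--] → (0.6875, 2.77776, -0.0670969)–(0.6875, 2.83484, 0)  len=0.0881
  (v12,v16,v13) [-+-] → (0.6875, -2.83484, 0)–(0.6875, -2.77776, 0.0670969)  len=0.0881
  (v13,v16,v17) [-++] → (0.6875, -2.77776, 0.0670969)–(0.6875, -2.21393, 0.73)  len=0.8703
  (v13,v17,v14) [-+-] → (0.6875, -2.21393, 0.73)–(0.6875, -2.20302, 0.71717)  len=0.0168
  (v14,v17,v18) [-+-] → (0.6875, -2.20302, 0.71717)–(0.6875, -2.11594, 0.614805)  len=0.1344
  (v15,v18,v19) [--+] → (0.6875, -2.11594, -0.614805)–(0.6875, -2.21393, -0.73)  len=0.1512
  (v15,v19,v12) [-+-] → (0.6875, -2.21393, -0.73)–(0.6875, -2.22083, -0.721896)  len=0.0106
  (v12,v19,v16) [-++] → (0.6875, -2.22083, -0.721896)–(0.6875, -2.83484, 0)  len=0.9477
  (v17,v1,v18) [++-] → (0.6875, -1.3733, 0.0752782)–(0.6875, -2.11594, 0.614805)  len=0.9179
  (v18,v1,v2) [-++] → (0.6875, -1.3733, 0.0752782)–(0.6875, -1.26969, 0)  len=0.1281
  (v18,v2,v19) [-++] → (0.6875, -1.26969, 0)–(0.6875, -2.11594, -0.614805)  len=1.0460

Chained into 2 loop(s):
  loop 1: 10 segments, perimeter = 4.3112
  loop 2: 10 segments, perimeter = 4.3112
Total perimeter = 8.622


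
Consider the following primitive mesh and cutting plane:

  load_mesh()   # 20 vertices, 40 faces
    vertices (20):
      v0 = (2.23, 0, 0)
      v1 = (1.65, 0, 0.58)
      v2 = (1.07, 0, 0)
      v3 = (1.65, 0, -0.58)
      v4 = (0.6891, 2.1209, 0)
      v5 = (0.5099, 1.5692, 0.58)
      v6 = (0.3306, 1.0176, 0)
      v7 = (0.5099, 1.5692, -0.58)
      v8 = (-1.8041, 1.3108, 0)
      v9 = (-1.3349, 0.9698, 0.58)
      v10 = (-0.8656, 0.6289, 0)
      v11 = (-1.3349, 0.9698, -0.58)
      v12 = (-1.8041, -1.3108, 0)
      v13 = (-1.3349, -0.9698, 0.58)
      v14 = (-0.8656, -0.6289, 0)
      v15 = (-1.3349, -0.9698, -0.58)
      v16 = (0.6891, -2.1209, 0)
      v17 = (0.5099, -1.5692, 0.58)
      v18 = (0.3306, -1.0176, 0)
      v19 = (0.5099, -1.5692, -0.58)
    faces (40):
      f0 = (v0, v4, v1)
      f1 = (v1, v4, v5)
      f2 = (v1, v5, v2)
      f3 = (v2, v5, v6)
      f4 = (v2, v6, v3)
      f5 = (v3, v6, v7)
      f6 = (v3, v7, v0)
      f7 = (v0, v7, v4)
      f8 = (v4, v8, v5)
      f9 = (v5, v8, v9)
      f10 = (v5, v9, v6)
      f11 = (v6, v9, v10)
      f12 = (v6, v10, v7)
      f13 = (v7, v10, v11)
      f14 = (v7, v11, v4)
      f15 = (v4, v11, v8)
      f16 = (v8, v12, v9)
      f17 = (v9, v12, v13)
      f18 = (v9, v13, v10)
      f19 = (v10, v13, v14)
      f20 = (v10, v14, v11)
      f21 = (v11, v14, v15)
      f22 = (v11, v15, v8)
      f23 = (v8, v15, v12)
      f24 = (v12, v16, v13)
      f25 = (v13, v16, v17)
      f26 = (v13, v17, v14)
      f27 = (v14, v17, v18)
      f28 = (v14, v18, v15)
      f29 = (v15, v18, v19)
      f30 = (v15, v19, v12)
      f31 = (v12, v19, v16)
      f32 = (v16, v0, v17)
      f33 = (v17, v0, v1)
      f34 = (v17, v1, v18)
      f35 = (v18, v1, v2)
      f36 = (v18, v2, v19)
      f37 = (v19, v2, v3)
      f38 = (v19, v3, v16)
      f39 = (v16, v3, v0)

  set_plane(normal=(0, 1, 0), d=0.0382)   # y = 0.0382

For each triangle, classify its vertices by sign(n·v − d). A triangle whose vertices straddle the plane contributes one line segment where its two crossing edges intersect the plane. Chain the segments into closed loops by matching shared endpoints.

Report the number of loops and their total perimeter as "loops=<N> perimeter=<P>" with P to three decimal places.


Straddling triangles (16 of 40):
  (v0,v4,v1) [-+-] → (2.20225, 0.0382, 0)–(1.63269, 0.0382, 0.569553)  len=0.8055
  (v1,v4,v5) [-++] → (1.63269, 0.0382, 0.569553)–(1.62225, 0.0382, 0.58)  len=0.0148
  (v1,v5,v2) [-+-] → (1.62225, 0.0382, 0.58)–(1.05637, 0.0382, 0.0141193)  len=0.8003
  (v2,v5,v6) [-++] → (1.05637, 0.0382, 0.0141193)–(1.04224, 0.0382, 0)  len=0.0200
  (v2,v6,v3) [-+-] → (1.04224, 0.0382, 0)–(1.60047, 0.0382, -0.558227)  len=0.7895
  (v3,v6,v7) [-++] → (1.60047, 0.0382, -0.558227)–(1.62225, 0.0382, -0.58)  len=0.0308
  (v3,v7,v0) [-+-] → (1.62225, 0.0382, -0.58)–(2.18813, 0.0382, -0.0141193)  len=0.8003
  (v0,v7,v4) [-++] → (2.18813, 0.0382, -0.0141193)–(2.20225, 0.0382, 0)  len=0.0200
  (v8,v12,v9) [+-+] → (-1.8041, 0.0382, 0)–(-1.52656, 0.0382, 0.343076)  len=0.4413
  (v9,v12,v13) [+--] → (-1.52656, 0.0382, 0.343076)–(-1.3349, 0.0382, 0.58)  len=0.3047
  (v9,v13,v10) [+-+] → (-1.3349, 0.0382, 0.58)–(-1.039, 0.0382, 0.214303)  len=0.4704
  (v10,v13,v14) [+--] → (-1.039, 0.0382, 0.214303)–(-0.8656, 0.0382, 0)  len=0.2757
  (v10,v14,v11) [+-+] → (-0.8656, 0.0382, 0)–(-1.06143, 0.0382, -0.24202)  len=0.3113
  (v11,v14,v15) [+--] → (-1.06143, 0.0382, -0.24202)–(-1.3349, 0.0382, -0.58)  len=0.4348
  (v11,v15,v8) [+-+] → (-1.3349, 0.0382, -0.58)–(-1.54228, 0.0382, -0.323646)  len=0.3297
  (v8,v15,v12) [+--] → (-1.54228, 0.0382, -0.323646)–(-1.8041, 0.0382, 0)  len=0.4163

Chained into 2 loop(s):
  loop 1: 8 segments, perimeter = 3.2810
  loop 2: 8 segments, perimeter = 2.9842
Total perimeter = 6.265

loops=2 perimeter=6.265


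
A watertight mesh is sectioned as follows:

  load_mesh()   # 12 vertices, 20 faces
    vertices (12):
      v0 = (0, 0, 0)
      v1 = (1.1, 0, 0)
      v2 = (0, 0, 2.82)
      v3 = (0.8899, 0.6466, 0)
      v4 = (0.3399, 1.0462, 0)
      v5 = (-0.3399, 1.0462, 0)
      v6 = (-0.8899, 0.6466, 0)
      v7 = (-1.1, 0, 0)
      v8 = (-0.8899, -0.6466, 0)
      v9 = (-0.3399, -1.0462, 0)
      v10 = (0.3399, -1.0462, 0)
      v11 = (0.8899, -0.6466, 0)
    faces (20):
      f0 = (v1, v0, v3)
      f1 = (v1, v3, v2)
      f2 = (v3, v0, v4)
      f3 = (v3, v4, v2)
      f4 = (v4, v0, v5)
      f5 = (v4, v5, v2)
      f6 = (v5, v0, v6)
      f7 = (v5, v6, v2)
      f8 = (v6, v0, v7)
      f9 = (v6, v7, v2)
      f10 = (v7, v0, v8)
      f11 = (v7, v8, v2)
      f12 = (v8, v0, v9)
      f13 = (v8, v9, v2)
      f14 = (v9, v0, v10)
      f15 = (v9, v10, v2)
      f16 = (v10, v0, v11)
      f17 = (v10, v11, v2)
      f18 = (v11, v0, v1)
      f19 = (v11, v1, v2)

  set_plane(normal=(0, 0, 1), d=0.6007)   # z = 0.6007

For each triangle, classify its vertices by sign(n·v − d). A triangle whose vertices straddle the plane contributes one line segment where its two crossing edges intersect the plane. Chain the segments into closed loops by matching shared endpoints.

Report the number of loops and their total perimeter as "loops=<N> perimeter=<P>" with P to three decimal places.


Straddling triangles (10 of 20):
  (v1,v3,v2) [--+] → (0.700339, 0.508865, 0.6007)–(0.865684, 0, 0.6007)  len=0.5351
  (v3,v4,v2) [--+] → (0.267496, 0.823345, 0.6007)–(0.700339, 0.508865, 0.6007)  len=0.5350
  (v4,v5,v2) [--+] → (-0.267496, 0.823345, 0.6007)–(0.267496, 0.823345, 0.6007)  len=0.5350
  (v5,v6,v2) [--+] → (-0.700339, 0.508865, 0.6007)–(-0.267496, 0.823345, 0.6007)  len=0.5350
  (v6,v7,v2) [--+] → (-0.865684, 0, 0.6007)–(-0.700339, 0.508865, 0.6007)  len=0.5351
  (v7,v8,v2) [--+] → (-0.700339, -0.508865, 0.6007)–(-0.865684, 0, 0.6007)  len=0.5351
  (v8,v9,v2) [--+] → (-0.267496, -0.823345, 0.6007)–(-0.700339, -0.508865, 0.6007)  len=0.5350
  (v9,v10,v2) [--+] → (0.267496, -0.823345, 0.6007)–(-0.267496, -0.823345, 0.6007)  len=0.5350
  (v10,v11,v2) [--+] → (0.700339, -0.508865, 0.6007)–(0.267496, -0.823345, 0.6007)  len=0.5350
  (v11,v1,v2) [--+] → (0.865684, 0, 0.6007)–(0.700339, -0.508865, 0.6007)  len=0.5351

Chained into 1 loop(s):
  loop 1: 10 segments, perimeter = 5.3503
Total perimeter = 5.350

loops=1 perimeter=5.350


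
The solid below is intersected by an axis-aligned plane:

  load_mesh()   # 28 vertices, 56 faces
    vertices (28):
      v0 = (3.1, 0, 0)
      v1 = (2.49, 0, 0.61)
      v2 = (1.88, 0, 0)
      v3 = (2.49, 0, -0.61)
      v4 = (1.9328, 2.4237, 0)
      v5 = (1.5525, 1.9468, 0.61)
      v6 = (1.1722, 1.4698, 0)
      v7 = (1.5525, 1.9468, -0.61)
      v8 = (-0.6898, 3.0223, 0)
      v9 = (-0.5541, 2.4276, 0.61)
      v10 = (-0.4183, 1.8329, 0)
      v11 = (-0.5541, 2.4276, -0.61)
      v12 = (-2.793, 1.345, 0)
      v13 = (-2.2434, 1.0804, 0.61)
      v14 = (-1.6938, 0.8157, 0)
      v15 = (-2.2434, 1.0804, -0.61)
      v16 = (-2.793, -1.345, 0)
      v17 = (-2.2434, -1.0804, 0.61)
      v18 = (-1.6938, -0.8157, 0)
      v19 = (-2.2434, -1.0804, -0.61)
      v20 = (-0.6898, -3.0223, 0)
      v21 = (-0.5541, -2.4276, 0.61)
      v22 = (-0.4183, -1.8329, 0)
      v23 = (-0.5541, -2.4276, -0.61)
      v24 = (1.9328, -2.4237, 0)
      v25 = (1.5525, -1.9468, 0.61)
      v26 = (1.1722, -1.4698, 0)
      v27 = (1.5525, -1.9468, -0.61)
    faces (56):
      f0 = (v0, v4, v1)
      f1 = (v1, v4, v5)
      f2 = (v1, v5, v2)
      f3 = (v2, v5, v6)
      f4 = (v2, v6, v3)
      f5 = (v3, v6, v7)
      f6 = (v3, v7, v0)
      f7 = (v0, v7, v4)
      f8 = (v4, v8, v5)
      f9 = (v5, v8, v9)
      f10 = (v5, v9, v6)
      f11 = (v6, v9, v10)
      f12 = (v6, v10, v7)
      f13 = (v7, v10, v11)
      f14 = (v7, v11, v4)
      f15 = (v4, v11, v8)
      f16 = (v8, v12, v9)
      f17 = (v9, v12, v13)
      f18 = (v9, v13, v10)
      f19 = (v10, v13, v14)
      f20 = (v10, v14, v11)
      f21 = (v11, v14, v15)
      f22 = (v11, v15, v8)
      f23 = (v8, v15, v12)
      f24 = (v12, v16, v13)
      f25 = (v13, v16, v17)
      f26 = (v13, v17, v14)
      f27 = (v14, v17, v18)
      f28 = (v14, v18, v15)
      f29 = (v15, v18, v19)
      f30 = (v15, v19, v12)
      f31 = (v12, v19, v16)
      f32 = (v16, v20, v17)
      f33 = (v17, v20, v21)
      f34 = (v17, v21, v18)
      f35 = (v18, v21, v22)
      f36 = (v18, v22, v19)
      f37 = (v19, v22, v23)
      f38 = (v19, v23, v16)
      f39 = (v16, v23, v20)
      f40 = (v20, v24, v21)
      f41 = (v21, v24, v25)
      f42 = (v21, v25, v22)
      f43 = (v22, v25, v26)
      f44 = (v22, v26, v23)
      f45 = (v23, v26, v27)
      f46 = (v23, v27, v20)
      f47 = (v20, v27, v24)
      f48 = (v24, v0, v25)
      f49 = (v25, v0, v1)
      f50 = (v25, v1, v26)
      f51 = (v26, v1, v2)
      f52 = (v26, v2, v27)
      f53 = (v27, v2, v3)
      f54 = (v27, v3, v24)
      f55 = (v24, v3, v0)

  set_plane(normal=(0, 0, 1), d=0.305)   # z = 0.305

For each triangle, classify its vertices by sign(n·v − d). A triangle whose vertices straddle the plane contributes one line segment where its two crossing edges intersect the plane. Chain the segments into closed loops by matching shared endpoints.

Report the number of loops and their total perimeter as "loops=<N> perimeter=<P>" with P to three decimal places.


Straddling triangles (28 of 56):
  (v0,v4,v1) [--+] → (2.2114, 1.21185, 0.305)–(2.795, 0, 0.305)  len=1.3451
  (v1,v4,v5) [+-+] → (2.2114, 1.21185, 0.305)–(1.74265, 2.18525, 0.305)  len=1.0804
  (v1,v5,v2) [++-] → (1.71625, 0.9734, 0.305)–(2.185, 0, 0.305)  len=1.0804
  (v2,v5,v6) [-+-] → (1.71625, 0.9734, 0.305)–(1.36235, 1.7083, 0.305)  len=0.8157
  (v4,v8,v5) [--+] → (0.43135, 2.48455, 0.305)–(1.74265, 2.18525, 0.305)  len=1.3450
  (v5,v8,v9) [+-+] → (0.43135, 2.48455, 0.305)–(-0.62195, 2.72495, 0.305)  len=1.0804
  (v5,v9,v6) [++-] → (0.30905, 1.9487, 0.305)–(1.36235, 1.7083, 0.305)  len=1.0804
  (v6,v9,v10) [-+-] → (0.30905, 1.9487, 0.305)–(-0.4862, 2.13025, 0.305)  len=0.8157
  (v8,v12,v9) [--+] → (-1.67355, 1.8863, 0.305)–(-0.62195, 2.72495, 0.305)  len=1.3451
  (v9,v12,v13) [+-+] → (-1.67355, 1.8863, 0.305)–(-2.5182, 1.2127, 0.305)  len=1.0804
  (v9,v13,v10) [++-] → (-1.33085, 1.45665, 0.305)–(-0.4862, 2.13025, 0.305)  len=1.0804
  (v10,v13,v14) [-+-] → (-1.33085, 1.45665, 0.305)–(-1.9686, 0.94805, 0.305)  len=0.8157
  (v12,v16,v13) [--+] → (-2.5182, -0.1323, 0.305)–(-2.5182, 1.2127, 0.305)  len=1.3450
  (v13,v16,v17) [+-+] → (-2.5182, -0.1323, 0.305)–(-2.5182, -1.2127, 0.305)  len=1.0804
  (v13,v17,v14) [++-] → (-1.9686, -0.13235, 0.305)–(-1.9686, 0.94805, 0.305)  len=1.0804
  (v14,v17,v18) [-+-] → (-1.9686, -0.13235, 0.305)–(-1.9686, -0.94805, 0.305)  len=0.8157
  (v16,v20,v17) [--+] → (-1.4666, -2.05135, 0.305)–(-2.5182, -1.2127, 0.305)  len=1.3451
  (v17,v20,v21) [+-+] → (-1.4666, -2.05135, 0.305)–(-0.62195, -2.72495, 0.305)  len=1.0804
  (v17,v21,v18) [++-] → (-1.12395, -1.62165, 0.305)–(-1.9686, -0.94805, 0.305)  len=1.0804
  (v18,v21,v22) [-+-] → (-1.12395, -1.62165, 0.305)–(-0.4862, -2.13025, 0.305)  len=0.8157
  (v20,v24,v21) [--+] → (0.68935, -2.42565, 0.305)–(-0.62195, -2.72495, 0.305)  len=1.3450
  (v21,v24,v25) [+-+] → (0.68935, -2.42565, 0.305)–(1.74265, -2.18525, 0.305)  len=1.0804
  (v21,v25,v22) [++-] → (0.5671, -1.88985, 0.305)–(-0.4862, -2.13025, 0.305)  len=1.0804
  (v22,v25,v26) [-+-] → (0.5671, -1.88985, 0.305)–(1.36235, -1.7083, 0.305)  len=0.8157
  (v24,v0,v25) [--+] → (2.32625, -0.9734, 0.305)–(1.74265, -2.18525, 0.305)  len=1.3451
  (v25,v0,v1) [+-+] → (2.32625, -0.9734, 0.305)–(2.795, 0, 0.305)  len=1.0804
  (v25,v1,v26) [++-] → (1.8311, -0.7349, 0.305)–(1.36235, -1.7083, 0.305)  len=1.0804
  (v26,v1,v2) [-+-] → (1.8311, -0.7349, 0.305)–(2.185, 0, 0.305)  len=0.8157

Chained into 2 loop(s):
  loop 1: 14 segments, perimeter = 16.9779
  loop 2: 14 segments, perimeter = 13.2726
Total perimeter = 30.251

loops=2 perimeter=30.251
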